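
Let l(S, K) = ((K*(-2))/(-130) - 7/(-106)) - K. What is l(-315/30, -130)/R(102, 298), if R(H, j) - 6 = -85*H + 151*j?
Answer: 13575/3851404 ≈ 0.0035247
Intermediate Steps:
R(H, j) = 6 - 85*H + 151*j (R(H, j) = 6 + (-85*H + 151*j) = 6 - 85*H + 151*j)
l(S, K) = 7/106 - 64*K/65 (l(S, K) = (-2*K*(-1/130) - 7*(-1/106)) - K = (K/65 + 7/106) - K = (7/106 + K/65) - K = 7/106 - 64*K/65)
l(-315/30, -130)/R(102, 298) = (7/106 - 64/65*(-130))/(6 - 85*102 + 151*298) = (7/106 + 128)/(6 - 8670 + 44998) = (13575/106)/36334 = (13575/106)*(1/36334) = 13575/3851404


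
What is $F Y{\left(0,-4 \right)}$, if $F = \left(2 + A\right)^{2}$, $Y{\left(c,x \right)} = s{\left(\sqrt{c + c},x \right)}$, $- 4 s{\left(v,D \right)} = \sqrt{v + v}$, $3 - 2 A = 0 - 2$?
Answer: $0$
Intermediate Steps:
$A = \frac{5}{2}$ ($A = \frac{3}{2} - \frac{0 - 2}{2} = \frac{3}{2} - -1 = \frac{3}{2} + 1 = \frac{5}{2} \approx 2.5$)
$s{\left(v,D \right)} = - \frac{\sqrt{2} \sqrt{v}}{4}$ ($s{\left(v,D \right)} = - \frac{\sqrt{v + v}}{4} = - \frac{\sqrt{2 v}}{4} = - \frac{\sqrt{2} \sqrt{v}}{4}$)
$Y{\left(c,x \right)} = - \frac{2^{\frac{3}{4}} \sqrt[4]{c}}{4}$ ($Y{\left(c,x \right)} = - \frac{\sqrt{2} \sqrt{\sqrt{c + c}}}{4} = - \frac{\sqrt{2} \sqrt{\sqrt{2 c}}}{4} = - \frac{\sqrt{2} \sqrt{\sqrt{2} \sqrt{c}}}{4} = - \frac{\sqrt{2} \sqrt[4]{2} \sqrt[4]{c}}{4} = - \frac{2^{\frac{3}{4}} \sqrt[4]{c}}{4}$)
$F = \frac{81}{4}$ ($F = \left(2 + \frac{5}{2}\right)^{2} = \left(\frac{9}{2}\right)^{2} = \frac{81}{4} \approx 20.25$)
$F Y{\left(0,-4 \right)} = \frac{81 \left(- \frac{2^{\frac{3}{4}} \sqrt[4]{0}}{4}\right)}{4} = \frac{81 \left(\left(- \frac{1}{4}\right) 2^{\frac{3}{4}} \cdot 0\right)}{4} = \frac{81}{4} \cdot 0 = 0$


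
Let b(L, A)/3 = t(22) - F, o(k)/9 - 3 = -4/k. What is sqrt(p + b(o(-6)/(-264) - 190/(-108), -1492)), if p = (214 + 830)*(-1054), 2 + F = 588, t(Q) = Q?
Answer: 66*I*sqrt(253) ≈ 1049.8*I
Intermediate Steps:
F = 586 (F = -2 + 588 = 586)
o(k) = 27 - 36/k (o(k) = 27 + 9*(-4/k) = 27 - 36/k)
b(L, A) = -1692 (b(L, A) = 3*(22 - 1*586) = 3*(22 - 586) = 3*(-564) = -1692)
p = -1100376 (p = 1044*(-1054) = -1100376)
sqrt(p + b(o(-6)/(-264) - 190/(-108), -1492)) = sqrt(-1100376 - 1692) = sqrt(-1102068) = 66*I*sqrt(253)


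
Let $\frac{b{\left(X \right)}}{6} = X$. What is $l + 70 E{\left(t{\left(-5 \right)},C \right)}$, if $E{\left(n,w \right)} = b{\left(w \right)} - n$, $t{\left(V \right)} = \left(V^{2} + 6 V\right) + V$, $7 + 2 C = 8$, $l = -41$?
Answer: $869$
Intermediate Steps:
$C = \frac{1}{2}$ ($C = - \frac{7}{2} + \frac{1}{2} \cdot 8 = - \frac{7}{2} + 4 = \frac{1}{2} \approx 0.5$)
$b{\left(X \right)} = 6 X$
$t{\left(V \right)} = V^{2} + 7 V$
$E{\left(n,w \right)} = - n + 6 w$ ($E{\left(n,w \right)} = 6 w - n = - n + 6 w$)
$l + 70 E{\left(t{\left(-5 \right)},C \right)} = -41 + 70 \left(- \left(-5\right) \left(7 - 5\right) + 6 \cdot \frac{1}{2}\right) = -41 + 70 \left(- \left(-5\right) 2 + 3\right) = -41 + 70 \left(\left(-1\right) \left(-10\right) + 3\right) = -41 + 70 \left(10 + 3\right) = -41 + 70 \cdot 13 = -41 + 910 = 869$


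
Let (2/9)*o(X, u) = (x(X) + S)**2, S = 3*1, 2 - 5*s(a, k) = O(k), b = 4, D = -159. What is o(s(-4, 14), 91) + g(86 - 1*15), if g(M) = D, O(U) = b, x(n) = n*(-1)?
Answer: -5349/50 ≈ -106.98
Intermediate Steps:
x(n) = -n
O(U) = 4
s(a, k) = -2/5 (s(a, k) = 2/5 - 1/5*4 = 2/5 - 4/5 = -2/5)
S = 3
o(X, u) = 9*(3 - X)**2/2 (o(X, u) = 9*(-X + 3)**2/2 = 9*(3 - X)**2/2)
g(M) = -159
o(s(-4, 14), 91) + g(86 - 1*15) = 9*(-3 - 2/5)**2/2 - 159 = 9*(-17/5)**2/2 - 159 = (9/2)*(289/25) - 159 = 2601/50 - 159 = -5349/50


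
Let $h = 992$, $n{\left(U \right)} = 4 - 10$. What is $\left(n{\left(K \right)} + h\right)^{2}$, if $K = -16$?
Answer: $972196$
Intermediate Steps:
$n{\left(U \right)} = -6$ ($n{\left(U \right)} = 4 - 10 = -6$)
$\left(n{\left(K \right)} + h\right)^{2} = \left(-6 + 992\right)^{2} = 986^{2} = 972196$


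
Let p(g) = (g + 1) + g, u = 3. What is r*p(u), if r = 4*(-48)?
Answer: -1344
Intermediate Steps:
r = -192
p(g) = 1 + 2*g (p(g) = (1 + g) + g = 1 + 2*g)
r*p(u) = -192*(1 + 2*3) = -192*(1 + 6) = -192*7 = -1344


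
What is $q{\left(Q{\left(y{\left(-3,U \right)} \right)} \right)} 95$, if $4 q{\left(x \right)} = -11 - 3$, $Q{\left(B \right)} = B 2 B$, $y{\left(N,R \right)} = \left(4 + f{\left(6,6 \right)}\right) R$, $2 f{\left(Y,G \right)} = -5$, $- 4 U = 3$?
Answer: $- \frac{665}{2} \approx -332.5$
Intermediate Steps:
$U = - \frac{3}{4}$ ($U = \left(- \frac{1}{4}\right) 3 = - \frac{3}{4} \approx -0.75$)
$f{\left(Y,G \right)} = - \frac{5}{2}$ ($f{\left(Y,G \right)} = \frac{1}{2} \left(-5\right) = - \frac{5}{2}$)
$y{\left(N,R \right)} = \frac{3 R}{2}$ ($y{\left(N,R \right)} = \left(4 - \frac{5}{2}\right) R = \frac{3 R}{2}$)
$Q{\left(B \right)} = 2 B^{2}$ ($Q{\left(B \right)} = 2 B B = 2 B^{2}$)
$q{\left(x \right)} = - \frac{7}{2}$ ($q{\left(x \right)} = \frac{-11 - 3}{4} = \frac{1}{4} \left(-14\right) = - \frac{7}{2}$)
$q{\left(Q{\left(y{\left(-3,U \right)} \right)} \right)} 95 = \left(- \frac{7}{2}\right) 95 = - \frac{665}{2}$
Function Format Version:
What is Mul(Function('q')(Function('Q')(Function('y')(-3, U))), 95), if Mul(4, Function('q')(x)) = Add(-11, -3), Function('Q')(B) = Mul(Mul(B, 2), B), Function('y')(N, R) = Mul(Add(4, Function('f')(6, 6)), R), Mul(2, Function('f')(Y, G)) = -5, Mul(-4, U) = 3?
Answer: Rational(-665, 2) ≈ -332.50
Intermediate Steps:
U = Rational(-3, 4) (U = Mul(Rational(-1, 4), 3) = Rational(-3, 4) ≈ -0.75000)
Function('f')(Y, G) = Rational(-5, 2) (Function('f')(Y, G) = Mul(Rational(1, 2), -5) = Rational(-5, 2))
Function('y')(N, R) = Mul(Rational(3, 2), R) (Function('y')(N, R) = Mul(Add(4, Rational(-5, 2)), R) = Mul(Rational(3, 2), R))
Function('Q')(B) = Mul(2, Pow(B, 2)) (Function('Q')(B) = Mul(Mul(2, B), B) = Mul(2, Pow(B, 2)))
Function('q')(x) = Rational(-7, 2) (Function('q')(x) = Mul(Rational(1, 4), Add(-11, -3)) = Mul(Rational(1, 4), -14) = Rational(-7, 2))
Mul(Function('q')(Function('Q')(Function('y')(-3, U))), 95) = Mul(Rational(-7, 2), 95) = Rational(-665, 2)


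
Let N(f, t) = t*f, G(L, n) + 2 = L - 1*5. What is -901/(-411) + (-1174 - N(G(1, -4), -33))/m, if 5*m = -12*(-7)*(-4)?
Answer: 37169/1644 ≈ 22.609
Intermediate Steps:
G(L, n) = -7 + L (G(L, n) = -2 + (L - 1*5) = -2 + (L - 5) = -2 + (-5 + L) = -7 + L)
N(f, t) = f*t
m = -336/5 (m = (-12*(-7)*(-4))/5 = (84*(-4))/5 = (1/5)*(-336) = -336/5 ≈ -67.200)
-901/(-411) + (-1174 - N(G(1, -4), -33))/m = -901/(-411) + (-1174 - (-7 + 1)*(-33))/(-336/5) = -901*(-1/411) + (-1174 - (-6)*(-33))*(-5/336) = 901/411 + (-1174 - 1*198)*(-5/336) = 901/411 + (-1174 - 198)*(-5/336) = 901/411 - 1372*(-5/336) = 901/411 + 245/12 = 37169/1644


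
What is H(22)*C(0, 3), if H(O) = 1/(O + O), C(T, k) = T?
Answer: 0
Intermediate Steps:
H(O) = 1/(2*O)
H(22)*C(0, 3) = ((1/2)/22)*0 = ((1/2)*(1/22))*0 = (1/44)*0 = 0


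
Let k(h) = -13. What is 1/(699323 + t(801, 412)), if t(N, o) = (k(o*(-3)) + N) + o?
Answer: 1/700523 ≈ 1.4275e-6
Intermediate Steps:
t(N, o) = -13 + N + o (t(N, o) = (-13 + N) + o = -13 + N + o)
1/(699323 + t(801, 412)) = 1/(699323 + (-13 + 801 + 412)) = 1/(699323 + 1200) = 1/700523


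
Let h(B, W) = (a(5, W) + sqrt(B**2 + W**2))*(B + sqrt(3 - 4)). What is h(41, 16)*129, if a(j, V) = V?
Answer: 84624 + 2064*I + 129*sqrt(1937)*(41 + I) ≈ 3.174e+5 + 7741.5*I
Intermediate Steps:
h(B, W) = (I + B)*(W + sqrt(B**2 + W**2)) (h(B, W) = (W + sqrt(B**2 + W**2))*(B + sqrt(3 - 4)) = (W + sqrt(B**2 + W**2))*(B + sqrt(-1)) = (W + sqrt(B**2 + W**2))*(B + I) = (W + sqrt(B**2 + W**2))*(I + B) = (I + B)*(W + sqrt(B**2 + W**2)))
h(41, 16)*129 = (I*16 + I*sqrt(41**2 + 16**2) + 41*16 + 41*sqrt(41**2 + 16**2))*129 = (16*I + I*sqrt(1681 + 256) + 656 + 41*sqrt(1681 + 256))*129 = (16*I + I*sqrt(1937) + 656 + 41*sqrt(1937))*129 = (656 + 16*I + 41*sqrt(1937) + I*sqrt(1937))*129 = 84624 + 2064*I + 5289*sqrt(1937) + 129*I*sqrt(1937)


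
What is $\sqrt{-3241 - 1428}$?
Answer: $i \sqrt{4669} \approx 68.33 i$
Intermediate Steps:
$\sqrt{-3241 - 1428} = \sqrt{-4669} = i \sqrt{4669}$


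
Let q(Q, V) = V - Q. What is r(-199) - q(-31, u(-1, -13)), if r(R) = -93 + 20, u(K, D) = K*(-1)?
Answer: -105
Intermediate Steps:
u(K, D) = -K
r(R) = -73
r(-199) - q(-31, u(-1, -13)) = -73 - (-1*(-1) - 1*(-31)) = -73 - (1 + 31) = -73 - 1*32 = -73 - 32 = -105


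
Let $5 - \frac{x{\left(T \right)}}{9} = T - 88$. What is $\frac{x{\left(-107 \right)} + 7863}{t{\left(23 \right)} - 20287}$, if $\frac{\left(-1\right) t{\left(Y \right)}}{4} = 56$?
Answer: $- \frac{3221}{6837} \approx -0.47111$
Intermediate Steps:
$x{\left(T \right)} = 837 - 9 T$ ($x{\left(T \right)} = 45 - 9 \left(T - 88\right) = 45 - 9 \left(-88 + T\right) = 45 - \left(-792 + 9 T\right) = 837 - 9 T$)
$t{\left(Y \right)} = -224$ ($t{\left(Y \right)} = \left(-4\right) 56 = -224$)
$\frac{x{\left(-107 \right)} + 7863}{t{\left(23 \right)} - 20287} = \frac{\left(837 - -963\right) + 7863}{-224 - 20287} = \frac{\left(837 + 963\right) + 7863}{-20511} = \left(1800 + 7863\right) \left(- \frac{1}{20511}\right) = 9663 \left(- \frac{1}{20511}\right) = - \frac{3221}{6837}$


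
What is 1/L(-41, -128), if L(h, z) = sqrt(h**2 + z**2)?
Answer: sqrt(18065)/18065 ≈ 0.0074401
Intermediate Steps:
1/L(-41, -128) = 1/(sqrt((-41)**2 + (-128)**2)) = 1/(sqrt(1681 + 16384)) = 1/(sqrt(18065)) = sqrt(18065)/18065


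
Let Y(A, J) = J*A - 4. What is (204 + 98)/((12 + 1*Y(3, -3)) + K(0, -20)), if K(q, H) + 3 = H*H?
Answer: 151/198 ≈ 0.76263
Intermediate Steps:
K(q, H) = -3 + H**2 (K(q, H) = -3 + H*H = -3 + H**2)
Y(A, J) = -4 + A*J (Y(A, J) = A*J - 4 = -4 + A*J)
(204 + 98)/((12 + 1*Y(3, -3)) + K(0, -20)) = (204 + 98)/((12 + 1*(-4 + 3*(-3))) + (-3 + (-20)**2)) = 302/((12 + 1*(-4 - 9)) + (-3 + 400)) = 302/((12 + 1*(-13)) + 397) = 302/((12 - 13) + 397) = 302/(-1 + 397) = 302/396 = 302*(1/396) = 151/198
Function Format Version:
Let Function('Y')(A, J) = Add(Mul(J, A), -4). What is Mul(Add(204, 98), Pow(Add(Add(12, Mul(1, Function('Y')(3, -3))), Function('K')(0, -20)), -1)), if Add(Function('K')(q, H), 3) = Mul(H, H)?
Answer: Rational(151, 198) ≈ 0.76263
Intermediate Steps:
Function('K')(q, H) = Add(-3, Pow(H, 2)) (Function('K')(q, H) = Add(-3, Mul(H, H)) = Add(-3, Pow(H, 2)))
Function('Y')(A, J) = Add(-4, Mul(A, J)) (Function('Y')(A, J) = Add(Mul(A, J), -4) = Add(-4, Mul(A, J)))
Mul(Add(204, 98), Pow(Add(Add(12, Mul(1, Function('Y')(3, -3))), Function('K')(0, -20)), -1)) = Mul(Add(204, 98), Pow(Add(Add(12, Mul(1, Add(-4, Mul(3, -3)))), Add(-3, Pow(-20, 2))), -1)) = Mul(302, Pow(Add(Add(12, Mul(1, Add(-4, -9))), Add(-3, 400)), -1)) = Mul(302, Pow(Add(Add(12, Mul(1, -13)), 397), -1)) = Mul(302, Pow(Add(Add(12, -13), 397), -1)) = Mul(302, Pow(Add(-1, 397), -1)) = Mul(302, Pow(396, -1)) = Mul(302, Rational(1, 396)) = Rational(151, 198)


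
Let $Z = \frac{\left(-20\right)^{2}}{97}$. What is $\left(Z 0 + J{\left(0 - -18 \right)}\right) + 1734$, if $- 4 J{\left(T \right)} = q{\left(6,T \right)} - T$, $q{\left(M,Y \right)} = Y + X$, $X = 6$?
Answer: $\frac{3465}{2} \approx 1732.5$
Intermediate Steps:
$q{\left(M,Y \right)} = 6 + Y$ ($q{\left(M,Y \right)} = Y + 6 = 6 + Y$)
$Z = \frac{400}{97}$ ($Z = 400 \cdot \frac{1}{97} = \frac{400}{97} \approx 4.1237$)
$J{\left(T \right)} = - \frac{3}{2}$ ($J{\left(T \right)} = - \frac{\left(6 + T\right) - T}{4} = \left(- \frac{1}{4}\right) 6 = - \frac{3}{2}$)
$\left(Z 0 + J{\left(0 - -18 \right)}\right) + 1734 = \left(\frac{400}{97} \cdot 0 - \frac{3}{2}\right) + 1734 = \left(0 - \frac{3}{2}\right) + 1734 = - \frac{3}{2} + 1734 = \frac{3465}{2}$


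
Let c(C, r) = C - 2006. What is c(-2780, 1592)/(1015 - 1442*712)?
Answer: 4786/1025689 ≈ 0.0046661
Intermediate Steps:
c(C, r) = -2006 + C
c(-2780, 1592)/(1015 - 1442*712) = (-2006 - 2780)/(1015 - 1442*712) = -4786/(1015 - 1026704) = -4786/(-1025689) = -4786*(-1/1025689) = 4786/1025689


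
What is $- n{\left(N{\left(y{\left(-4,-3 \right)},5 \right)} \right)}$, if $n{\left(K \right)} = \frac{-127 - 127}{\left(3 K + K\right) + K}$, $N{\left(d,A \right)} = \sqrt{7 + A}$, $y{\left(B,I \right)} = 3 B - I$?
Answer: $\frac{127 \sqrt{3}}{15} \approx 14.665$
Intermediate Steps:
$y{\left(B,I \right)} = - I + 3 B$
$n{\left(K \right)} = - \frac{254}{5 K}$ ($n{\left(K \right)} = - \frac{254}{4 K + K} = - \frac{254}{5 K}$)
$- n{\left(N{\left(y{\left(-4,-3 \right)},5 \right)} \right)} = - \frac{-254}{5 \sqrt{7 + 5}} = - \frac{-254}{5 \sqrt{12}} = - \frac{-254}{5 \cdot 2 \sqrt{3}} = - \frac{\left(-254\right) \frac{\sqrt{3}}{6}}{5} = - \frac{\left(-127\right) \sqrt{3}}{15} = \frac{127 \sqrt{3}}{15}$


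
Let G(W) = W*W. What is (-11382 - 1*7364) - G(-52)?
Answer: -21450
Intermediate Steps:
G(W) = W**2
(-11382 - 1*7364) - G(-52) = (-11382 - 1*7364) - 1*(-52)**2 = (-11382 - 7364) - 1*2704 = -18746 - 2704 = -21450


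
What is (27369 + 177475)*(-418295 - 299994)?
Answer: -147137191916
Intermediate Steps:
(27369 + 177475)*(-418295 - 299994) = 204844*(-718289) = -147137191916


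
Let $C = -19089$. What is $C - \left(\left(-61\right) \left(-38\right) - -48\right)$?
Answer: $-21455$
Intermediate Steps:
$C - \left(\left(-61\right) \left(-38\right) - -48\right) = -19089 - \left(\left(-61\right) \left(-38\right) - -48\right) = -19089 - \left(2318 + 48\right) = -19089 - 2366 = -21455$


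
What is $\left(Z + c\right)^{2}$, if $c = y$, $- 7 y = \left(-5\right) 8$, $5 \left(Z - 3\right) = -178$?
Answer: $\frac{885481}{1225} \approx 722.84$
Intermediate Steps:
$Z = - \frac{163}{5}$ ($Z = 3 + \frac{1}{5} \left(-178\right) = 3 - \frac{178}{5} = - \frac{163}{5} \approx -32.6$)
$y = \frac{40}{7}$ ($y = - \frac{\left(-5\right) 8}{7} = \left(- \frac{1}{7}\right) \left(-40\right) = \frac{40}{7} \approx 5.7143$)
$c = \frac{40}{7} \approx 5.7143$
$\left(Z + c\right)^{2} = \left(- \frac{163}{5} + \frac{40}{7}\right)^{2} = \left(- \frac{941}{35}\right)^{2} = \frac{885481}{1225}$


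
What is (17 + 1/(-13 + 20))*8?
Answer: 960/7 ≈ 137.14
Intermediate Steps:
(17 + 1/(-13 + 20))*8 = (17 + 1/7)*8 = (120/7)*8 = 960/7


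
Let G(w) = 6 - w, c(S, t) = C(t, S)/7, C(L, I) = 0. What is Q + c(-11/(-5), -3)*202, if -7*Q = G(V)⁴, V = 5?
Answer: -⅐ ≈ -0.14286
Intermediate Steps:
c(S, t) = 0 (c(S, t) = 0/7 = 0*(⅐) = 0)
Q = -⅐ (Q = -(6 - 1*5)⁴/7 = -(6 - 5)⁴/7 = -⅐*1⁴ = -⅐*1 = -⅐ ≈ -0.14286)
Q + c(-11/(-5), -3)*202 = -⅐ + 0*202 = -⅐ + 0 = -⅐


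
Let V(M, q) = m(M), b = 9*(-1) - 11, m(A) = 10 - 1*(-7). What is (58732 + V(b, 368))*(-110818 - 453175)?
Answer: -33134024757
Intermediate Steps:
m(A) = 17 (m(A) = 10 + 7 = 17)
b = -20 (b = -9 - 11 = -20)
V(M, q) = 17
(58732 + V(b, 368))*(-110818 - 453175) = (58732 + 17)*(-110818 - 453175) = 58749*(-563993) = -33134024757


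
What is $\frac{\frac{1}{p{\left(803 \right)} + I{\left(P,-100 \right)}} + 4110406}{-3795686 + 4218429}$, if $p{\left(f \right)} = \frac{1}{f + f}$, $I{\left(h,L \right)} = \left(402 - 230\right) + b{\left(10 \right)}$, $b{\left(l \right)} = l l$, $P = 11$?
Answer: $\frac{1795560985804}{184668092919} \approx 9.7232$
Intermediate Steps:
$b{\left(l \right)} = l^{2}$
$I{\left(h,L \right)} = 272$ ($I{\left(h,L \right)} = \left(402 - 230\right) + 10^{2} = 172 + 100 = 272$)
$p{\left(f \right)} = \frac{1}{2 f}$
$\frac{\frac{1}{p{\left(803 \right)} + I{\left(P,-100 \right)}} + 4110406}{-3795686 + 4218429} = \frac{\frac{1}{\frac{1}{2 \cdot 803} + 272} + 4110406}{-3795686 + 4218429} = \frac{\frac{1}{\frac{1}{2} \cdot \frac{1}{803} + 272} + 4110406}{422743} = \left(\frac{1}{\frac{1}{1606} + 272} + 4110406\right) \frac{1}{422743} = \left(\frac{1}{\frac{436833}{1606}} + 4110406\right) \frac{1}{422743} = \left(\frac{1606}{436833} + 4110406\right) \frac{1}{422743} = \frac{1795560985804}{436833} \cdot \frac{1}{422743} = \frac{1795560985804}{184668092919}$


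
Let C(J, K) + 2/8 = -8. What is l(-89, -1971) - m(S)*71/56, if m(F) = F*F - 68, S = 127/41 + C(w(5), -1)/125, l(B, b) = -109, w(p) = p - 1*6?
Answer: -810458722239/23534000000 ≈ -34.438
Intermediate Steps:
w(p) = -6 + p (w(p) = p - 6 = -6 + p)
C(J, K) = -33/4 (C(J, K) = -1/4 - 8 = -33/4)
S = 62147/20500 (S = 127/41 - 33/4/125 = 127*(1/41) - 33/4*1/125 = 127/41 - 33/500 = 62147/20500 ≈ 3.0316)
m(F) = -68 + F**2 (m(F) = F**2 - 68 = -68 + F**2)
l(-89, -1971) - m(S)*71/56 = -109 - (-68 + (62147/20500)**2)*71/56 = -109 - (-68 + 3862249609/420250000)*71*(1/56) = -109 - (-24714750391)*71/(420250000*56) = -109 - 1*(-1754747277761/23534000000) = -109 + 1754747277761/23534000000 = -810458722239/23534000000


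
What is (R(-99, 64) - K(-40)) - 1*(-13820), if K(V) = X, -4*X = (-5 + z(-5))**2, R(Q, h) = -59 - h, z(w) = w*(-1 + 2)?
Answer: 13722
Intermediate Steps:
z(w) = w (z(w) = w*1 = w)
X = -25 (X = -(-5 - 5)**2/4 = -1/4*(-10)**2 = -1/4*100 = -25)
K(V) = -25
(R(-99, 64) - K(-40)) - 1*(-13820) = ((-59 - 1*64) - 1*(-25)) - 1*(-13820) = ((-59 - 64) + 25) + 13820 = (-123 + 25) + 13820 = -98 + 13820 = 13722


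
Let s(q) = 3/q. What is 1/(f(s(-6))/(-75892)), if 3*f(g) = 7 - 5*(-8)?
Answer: -227676/47 ≈ -4844.2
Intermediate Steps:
f(g) = 47/3 (f(g) = (7 - 5*(-8))/3 = (7 + 40)/3 = (⅓)*47 = 47/3)
1/(f(s(-6))/(-75892)) = 1/((47/3)/(-75892)) = 1/((47/3)*(-1/75892)) = 1/(-47/227676) = -227676/47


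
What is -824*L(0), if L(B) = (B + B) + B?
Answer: 0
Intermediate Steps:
L(B) = 3*B (L(B) = 2*B + B = 3*B)
-824*L(0) = -2472*0 = -824*0 = 0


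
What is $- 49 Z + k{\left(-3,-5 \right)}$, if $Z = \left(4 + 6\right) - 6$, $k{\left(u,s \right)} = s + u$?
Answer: $-204$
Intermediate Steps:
$Z = 4$ ($Z = 10 - 6 = 4$)
$- 49 Z + k{\left(-3,-5 \right)} = \left(-49\right) 4 - 8 = -196 - 8 = -204$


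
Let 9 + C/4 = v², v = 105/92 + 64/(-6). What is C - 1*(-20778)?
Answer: 401922289/19044 ≈ 21105.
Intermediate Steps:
v = -2629/276 (v = 105*(1/92) + 64*(-⅙) = 105/92 - 32/3 = -2629/276 ≈ -9.5254)
C = 6226057/19044 (C = -36 + 4*(-2629/276)² = -36 + 4*(6911641/76176) = -36 + 6911641/19044 = 6226057/19044 ≈ 326.93)
C - 1*(-20778) = 6226057/19044 - 1*(-20778) = 6226057/19044 + 20778 = 401922289/19044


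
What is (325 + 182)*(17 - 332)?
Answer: -159705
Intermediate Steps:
(325 + 182)*(17 - 332) = 507*(-315) = -159705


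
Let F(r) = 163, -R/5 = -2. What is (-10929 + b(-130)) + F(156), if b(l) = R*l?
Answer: -12066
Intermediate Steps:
R = 10 (R = -5*(-2) = 10)
b(l) = 10*l
(-10929 + b(-130)) + F(156) = (-10929 + 10*(-130)) + 163 = (-10929 - 1300) + 163 = -12229 + 163 = -12066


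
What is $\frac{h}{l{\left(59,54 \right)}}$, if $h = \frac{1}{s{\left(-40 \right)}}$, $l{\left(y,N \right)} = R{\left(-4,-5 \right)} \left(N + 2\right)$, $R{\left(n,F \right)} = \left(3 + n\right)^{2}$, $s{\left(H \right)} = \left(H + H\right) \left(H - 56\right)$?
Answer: $\frac{1}{430080} \approx 2.3251 \cdot 10^{-6}$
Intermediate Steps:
$s{\left(H \right)} = 2 H \left(-56 + H\right)$
$l{\left(y,N \right)} = 2 + N$ ($l{\left(y,N \right)} = \left(3 - 4\right)^{2} \left(N + 2\right) = \left(-1\right)^{2} \left(2 + N\right) = 1 \left(2 + N\right) = 2 + N$)
$h = \frac{1}{7680}$ ($h = \frac{1}{2 \left(-40\right) \left(-56 - 40\right)} = \frac{1}{2 \left(-40\right) \left(-96\right)} = \frac{1}{7680} \approx 0.00013021$)
$\frac{h}{l{\left(59,54 \right)}} = \frac{1}{7680 \left(2 + 54\right)} = \frac{1}{7680 \cdot 56} = \frac{1}{7680} \cdot \frac{1}{56} = \frac{1}{430080}$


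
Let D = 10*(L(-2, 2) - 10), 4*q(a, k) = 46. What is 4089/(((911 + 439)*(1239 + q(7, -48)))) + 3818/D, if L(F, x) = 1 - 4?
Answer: -214830686/7315425 ≈ -29.367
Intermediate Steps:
L(F, x) = -3
q(a, k) = 23/2 (q(a, k) = (1/4)*46 = 23/2)
D = -130 (D = 10*(-3 - 10) = 10*(-13) = -130)
4089/(((911 + 439)*(1239 + q(7, -48)))) + 3818/D = 4089/(((911 + 439)*(1239 + 23/2))) + 3818/(-130) = 4089/((1350*(2501/2))) + 3818*(-1/130) = 4089/1688175 - 1909/65 = 4089*(1/1688175) - 1909/65 = 1363/562725 - 1909/65 = -214830686/7315425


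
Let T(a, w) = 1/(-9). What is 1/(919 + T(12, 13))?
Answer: 9/8270 ≈ 0.0010883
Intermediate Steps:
T(a, w) = -1/9
1/(919 + T(12, 13)) = 1/(919 - 1/9) = 1/(8270/9) = 9/8270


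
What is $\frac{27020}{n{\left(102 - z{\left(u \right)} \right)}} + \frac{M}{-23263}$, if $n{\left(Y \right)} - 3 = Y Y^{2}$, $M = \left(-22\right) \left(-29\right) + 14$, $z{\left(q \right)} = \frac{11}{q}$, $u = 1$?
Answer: $\frac{68618006}{8765195981} \approx 0.0078285$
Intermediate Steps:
$M = 652$ ($M = 638 + 14 = 652$)
$n{\left(Y \right)} = 3 + Y^{3}$ ($n{\left(Y \right)} = 3 + Y Y^{2} = 3 + Y^{3}$)
$\frac{27020}{n{\left(102 - z{\left(u \right)} \right)}} + \frac{M}{-23263} = \frac{27020}{3 + \left(102 - \frac{11}{1}\right)^{3}} + \frac{652}{-23263} = \frac{27020}{3 + \left(102 - 11 \cdot 1\right)^{3}} + 652 \left(- \frac{1}{23263}\right) = \frac{27020}{3 + \left(102 - 11\right)^{3}} - \frac{652}{23263} = \frac{27020}{3 + 91^{3}} - \frac{652}{23263} = \frac{27020}{3 + 753571} - \frac{652}{23263} = \frac{27020}{753574} - \frac{652}{23263} = 27020 \cdot \frac{1}{753574} - \frac{652}{23263} = \frac{13510}{376787} - \frac{652}{23263} = \frac{68618006}{8765195981}$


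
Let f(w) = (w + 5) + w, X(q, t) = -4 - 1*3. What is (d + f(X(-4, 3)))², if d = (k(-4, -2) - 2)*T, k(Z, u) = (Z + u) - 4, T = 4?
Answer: 3249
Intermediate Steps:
k(Z, u) = -4 + Z + u
X(q, t) = -7 (X(q, t) = -4 - 3 = -7)
f(w) = 5 + 2*w (f(w) = (5 + w) + w = 5 + 2*w)
d = -48 (d = ((-4 - 4 - 2) - 2)*4 = (-10 - 2)*4 = -12*4 = -48)
(d + f(X(-4, 3)))² = (-48 + (5 + 2*(-7)))² = (-48 + (5 - 14))² = (-48 - 9)² = (-57)² = 3249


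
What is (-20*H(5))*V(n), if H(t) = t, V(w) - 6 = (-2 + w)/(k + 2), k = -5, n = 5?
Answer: -500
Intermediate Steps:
V(w) = 20/3 - w/3 (V(w) = 6 + (-2 + w)/(-5 + 2) = 6 + (-2 + w)/(-3) = 6 + (-2 + w)*(-⅓) = 6 + (⅔ - w/3) = 20/3 - w/3)
(-20*H(5))*V(n) = (-20*5)*(20/3 - ⅓*5) = -100*(20/3 - 5/3) = -100*5 = -500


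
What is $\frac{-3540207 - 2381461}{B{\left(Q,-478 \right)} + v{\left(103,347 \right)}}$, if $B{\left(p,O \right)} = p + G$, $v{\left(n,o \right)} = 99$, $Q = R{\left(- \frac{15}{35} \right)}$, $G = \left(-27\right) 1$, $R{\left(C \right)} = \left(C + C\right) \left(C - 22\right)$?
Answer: $- \frac{145080866}{2235} \approx -64913.0$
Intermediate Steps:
$R{\left(C \right)} = 2 C \left(-22 + C\right)$
$G = -27$
$Q = \frac{942}{49}$ ($Q = 2 \left(- \frac{15}{35}\right) \left(-22 - \frac{15}{35}\right) = 2 \left(\left(-15\right) \frac{1}{35}\right) \left(-22 - \frac{3}{7}\right) = 2 \left(- \frac{3}{7}\right) \left(-22 - \frac{3}{7}\right) = 2 \left(- \frac{3}{7}\right) \left(- \frac{157}{7}\right) = \frac{942}{49} \approx 19.224$)
$B{\left(p,O \right)} = -27 + p$ ($B{\left(p,O \right)} = p - 27 = -27 + p$)
$\frac{-3540207 - 2381461}{B{\left(Q,-478 \right)} + v{\left(103,347 \right)}} = \frac{-3540207 - 2381461}{\left(-27 + \frac{942}{49}\right) + 99} = - \frac{5921668}{- \frac{381}{49} + 99} = - \frac{5921668}{\frac{4470}{49}} = \left(-5921668\right) \frac{49}{4470} = - \frac{145080866}{2235}$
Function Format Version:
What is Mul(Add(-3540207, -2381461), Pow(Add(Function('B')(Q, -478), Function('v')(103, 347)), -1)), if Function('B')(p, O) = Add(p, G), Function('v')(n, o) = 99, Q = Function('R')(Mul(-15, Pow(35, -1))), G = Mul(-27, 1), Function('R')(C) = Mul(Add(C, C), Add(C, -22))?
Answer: Rational(-145080866, 2235) ≈ -64913.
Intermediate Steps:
Function('R')(C) = Mul(2, C, Add(-22, C)) (Function('R')(C) = Mul(Mul(2, C), Add(-22, C)) = Mul(2, C, Add(-22, C)))
G = -27
Q = Rational(942, 49) (Q = Mul(2, Mul(-15, Pow(35, -1)), Add(-22, Mul(-15, Pow(35, -1)))) = Mul(2, Mul(-15, Rational(1, 35)), Add(-22, Mul(-15, Rational(1, 35)))) = Mul(2, Rational(-3, 7), Add(-22, Rational(-3, 7))) = Mul(2, Rational(-3, 7), Rational(-157, 7)) = Rational(942, 49) ≈ 19.224)
Function('B')(p, O) = Add(-27, p) (Function('B')(p, O) = Add(p, -27) = Add(-27, p))
Mul(Add(-3540207, -2381461), Pow(Add(Function('B')(Q, -478), Function('v')(103, 347)), -1)) = Mul(Add(-3540207, -2381461), Pow(Add(Add(-27, Rational(942, 49)), 99), -1)) = Mul(-5921668, Pow(Add(Rational(-381, 49), 99), -1)) = Mul(-5921668, Pow(Rational(4470, 49), -1)) = Mul(-5921668, Rational(49, 4470)) = Rational(-145080866, 2235)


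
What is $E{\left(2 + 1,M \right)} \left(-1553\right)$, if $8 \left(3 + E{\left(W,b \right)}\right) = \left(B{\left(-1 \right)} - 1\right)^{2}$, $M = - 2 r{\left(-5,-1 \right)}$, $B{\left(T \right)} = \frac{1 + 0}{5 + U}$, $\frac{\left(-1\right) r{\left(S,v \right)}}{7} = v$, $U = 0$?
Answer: $\frac{113369}{25} \approx 4534.8$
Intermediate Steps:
$r{\left(S,v \right)} = - 7 v$
$B{\left(T \right)} = \frac{1}{5}$ ($B{\left(T \right)} = \frac{1 + 0}{5 + 0} = 1 \cdot \frac{1}{5} = \frac{1}{5}$)
$M = -14$ ($M = - 2 \left(\left(-7\right) \left(-1\right)\right) = \left(-2\right) 7 = -14$)
$E{\left(W,b \right)} = - \frac{73}{25}$ ($E{\left(W,b \right)} = -3 + \frac{\left(\frac{1}{5} - 1\right)^{2}}{8} = -3 + \frac{\left(- \frac{4}{5}\right)^{2}}{8} = -3 + \frac{1}{8} \cdot \frac{16}{25} = -3 + \frac{2}{25} = - \frac{73}{25}$)
$E{\left(2 + 1,M \right)} \left(-1553\right) = \left(- \frac{73}{25}\right) \left(-1553\right) = \frac{113369}{25}$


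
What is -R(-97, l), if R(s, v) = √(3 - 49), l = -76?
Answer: -I*√46 ≈ -6.7823*I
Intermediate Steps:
R(s, v) = I*√46 (R(s, v) = √(-46) = I*√46)
-R(-97, l) = -I*√46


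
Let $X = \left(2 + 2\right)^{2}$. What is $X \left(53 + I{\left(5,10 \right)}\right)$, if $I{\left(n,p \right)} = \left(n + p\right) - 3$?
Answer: $1040$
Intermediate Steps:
$X = 16$ ($X = 4^{2} = 16$)
$I{\left(n,p \right)} = -3 + n + p$
$X \left(53 + I{\left(5,10 \right)}\right) = 16 \left(53 + \left(-3 + 5 + 10\right)\right) = 16 \left(53 + 12\right) = 16 \cdot 65 = 1040$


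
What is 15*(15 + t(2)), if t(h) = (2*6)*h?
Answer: 585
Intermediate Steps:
t(h) = 12*h
15*(15 + t(2)) = 15*(15 + 12*2) = 15*(15 + 24) = 15*39 = 585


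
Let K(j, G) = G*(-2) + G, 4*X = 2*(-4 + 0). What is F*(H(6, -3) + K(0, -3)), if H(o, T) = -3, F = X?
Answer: 0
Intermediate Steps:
X = -2 (X = (2*(-4 + 0))/4 = (2*(-4))/4 = (¼)*(-8) = -2)
F = -2
K(j, G) = -G (K(j, G) = -2*G + G = -G)
F*(H(6, -3) + K(0, -3)) = -2*(-3 - 1*(-3)) = -2*(-3 + 3) = -2*0 = 0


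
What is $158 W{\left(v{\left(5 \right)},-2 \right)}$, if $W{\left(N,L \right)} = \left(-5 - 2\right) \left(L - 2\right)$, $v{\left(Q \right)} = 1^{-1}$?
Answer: $4424$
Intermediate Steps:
$v{\left(Q \right)} = 1$
$W{\left(N,L \right)} = 14 - 7 L$ ($W{\left(N,L \right)} = - 7 \left(-2 + L\right) = 14 - 7 L$)
$158 W{\left(v{\left(5 \right)},-2 \right)} = 158 \left(14 - -14\right) = 158 \left(14 + 14\right) = 158 \cdot 28 = 4424$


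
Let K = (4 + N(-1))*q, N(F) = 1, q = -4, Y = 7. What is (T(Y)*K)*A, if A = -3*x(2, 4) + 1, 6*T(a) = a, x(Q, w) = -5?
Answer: -1120/3 ≈ -373.33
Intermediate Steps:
T(a) = a/6
K = -20 (K = (4 + 1)*(-4) = 5*(-4) = -20)
A = 16 (A = -3*(-5) + 1 = 15 + 1 = 16)
(T(Y)*K)*A = (((⅙)*7)*(-20))*16 = ((7/6)*(-20))*16 = -70/3*16 = -1120/3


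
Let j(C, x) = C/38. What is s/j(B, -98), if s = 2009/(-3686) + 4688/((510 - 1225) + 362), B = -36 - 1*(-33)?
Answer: 17989145/102723 ≈ 175.12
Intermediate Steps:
B = -3 (B = -36 + 33 = -3)
j(C, x) = C/38 (j(C, x) = C*(1/38) = C/38)
s = -17989145/1301158 (s = 2009*(-1/3686) + 4688/(-715 + 362) = -2009/3686 + 4688/(-353) = -2009/3686 + 4688*(-1/353) = -2009/3686 - 4688/353 = -17989145/1301158 ≈ -13.825)
s/j(B, -98) = -17989145/(1301158*((1/38)*(-3))) = -17989145/(1301158*(-3/38)) = -17989145/1301158*(-38/3) = 17989145/102723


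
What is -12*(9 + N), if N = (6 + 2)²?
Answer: -876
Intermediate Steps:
N = 64 (N = 8² = 64)
-12*(9 + N) = -12*(9 + 64) = -12*73 = -876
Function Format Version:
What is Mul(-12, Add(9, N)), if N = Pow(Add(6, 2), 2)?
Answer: -876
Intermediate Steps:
N = 64 (N = Pow(8, 2) = 64)
Mul(-12, Add(9, N)) = Mul(-12, Add(9, 64)) = Mul(-12, 73) = -876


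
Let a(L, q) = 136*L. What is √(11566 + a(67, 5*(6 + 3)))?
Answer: 7*√422 ≈ 143.80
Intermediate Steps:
√(11566 + a(67, 5*(6 + 3))) = √(11566 + 136*67) = √(11566 + 9112) = √20678 = 7*√422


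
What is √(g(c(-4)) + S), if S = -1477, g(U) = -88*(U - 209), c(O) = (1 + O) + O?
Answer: √17531 ≈ 132.40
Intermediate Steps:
c(O) = 1 + 2*O
g(U) = 18392 - 88*U (g(U) = -88*(-209 + U) = 18392 - 88*U)
√(g(c(-4)) + S) = √((18392 - 88*(1 + 2*(-4))) - 1477) = √((18392 - 88*(1 - 8)) - 1477) = √((18392 - 88*(-7)) - 1477) = √((18392 + 616) - 1477) = √(19008 - 1477) = √17531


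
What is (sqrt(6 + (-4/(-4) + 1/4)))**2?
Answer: 29/4 ≈ 7.2500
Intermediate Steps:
(sqrt(6 + (-4/(-4) + 1/4)))**2 = (sqrt(6 + (-4*(-1/4) + 1*(1/4))))**2 = (sqrt(6 + (1 + 1/4)))**2 = (sqrt(6 + 5/4))**2 = (sqrt(29/4))**2 = (sqrt(29)/2)**2 = 29/4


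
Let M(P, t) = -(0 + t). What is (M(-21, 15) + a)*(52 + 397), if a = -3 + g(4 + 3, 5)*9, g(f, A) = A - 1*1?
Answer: 8082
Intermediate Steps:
g(f, A) = -1 + A (g(f, A) = A - 1 = -1 + A)
a = 33 (a = -3 + (-1 + 5)*9 = -3 + 4*9 = -3 + 36 = 33)
M(P, t) = -t
(M(-21, 15) + a)*(52 + 397) = (-1*15 + 33)*(52 + 397) = (-15 + 33)*449 = 18*449 = 8082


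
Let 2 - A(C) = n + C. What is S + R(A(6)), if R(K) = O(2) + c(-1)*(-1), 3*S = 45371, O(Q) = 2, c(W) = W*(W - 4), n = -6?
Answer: 45362/3 ≈ 15121.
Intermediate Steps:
c(W) = W*(-4 + W)
A(C) = 8 - C (A(C) = 2 - (-6 + C) = 2 + (6 - C) = 8 - C)
S = 45371/3 (S = (⅓)*45371 = 45371/3 ≈ 15124.)
R(K) = -3 (R(K) = 2 - (-4 - 1)*(-1) = 2 - 1*(-5)*(-1) = 2 + 5*(-1) = 2 - 5 = -3)
S + R(A(6)) = 45371/3 - 3 = 45362/3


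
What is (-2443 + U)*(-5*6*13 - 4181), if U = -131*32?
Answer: 30328585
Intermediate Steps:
U = -4192 (U = -1*4192 = -4192)
(-2443 + U)*(-5*6*13 - 4181) = (-2443 - 4192)*(-5*6*13 - 4181) = -6635*(-30*13 - 4181) = -6635*(-390 - 4181) = -6635*(-4571) = 30328585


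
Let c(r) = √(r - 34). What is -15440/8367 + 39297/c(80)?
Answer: -15440/8367 + 39297*√46/46 ≈ 5792.2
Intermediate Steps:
c(r) = √(-34 + r)
-15440/8367 + 39297/c(80) = -15440/8367 + 39297/(√(-34 + 80)) = -15440*1/8367 + 39297/(√46) = -15440/8367 + 39297*(√46/46) = -15440/8367 + 39297*√46/46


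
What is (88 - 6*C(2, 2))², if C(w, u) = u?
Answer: 5776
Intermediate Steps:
(88 - 6*C(2, 2))² = (88 - 6*2)² = (88 - 12)² = 76² = 5776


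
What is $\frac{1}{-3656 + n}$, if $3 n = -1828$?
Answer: $- \frac{3}{12796} \approx -0.00023445$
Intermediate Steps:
$n = - \frac{1828}{3}$ ($n = \frac{1}{3} \left(-1828\right) = - \frac{1828}{3} \approx -609.33$)
$\frac{1}{-3656 + n} = \frac{1}{-3656 - \frac{1828}{3}} = \frac{1}{- \frac{12796}{3}} = - \frac{3}{12796}$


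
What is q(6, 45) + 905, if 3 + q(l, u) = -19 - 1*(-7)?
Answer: 890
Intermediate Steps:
q(l, u) = -15 (q(l, u) = -3 + (-19 - 1*(-7)) = -3 + (-19 + 7) = -3 - 12 = -15)
q(6, 45) + 905 = -15 + 905 = 890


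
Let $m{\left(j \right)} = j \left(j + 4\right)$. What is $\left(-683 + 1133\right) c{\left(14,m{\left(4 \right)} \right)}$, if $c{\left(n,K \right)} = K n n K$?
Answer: $90316800$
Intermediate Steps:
$m{\left(j \right)} = j \left(4 + j\right)$
$c{\left(n,K \right)} = K^{2} n^{2}$ ($c{\left(n,K \right)} = K n K n = K^{2} n^{2}$)
$\left(-683 + 1133\right) c{\left(14,m{\left(4 \right)} \right)} = \left(-683 + 1133\right) \left(4 \left(4 + 4\right)\right)^{2} \cdot 14^{2} = 450 \left(4 \cdot 8\right)^{2} \cdot 196 = 450 \cdot 32^{2} \cdot 196 = 450 \cdot 1024 \cdot 196 = 450 \cdot 200704 = 90316800$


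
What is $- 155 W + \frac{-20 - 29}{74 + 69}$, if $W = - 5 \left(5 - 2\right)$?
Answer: $\frac{332426}{143} \approx 2324.7$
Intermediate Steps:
$W = -15$ ($W = \left(-5\right) 3 = -15$)
$- 155 W + \frac{-20 - 29}{74 + 69} = \left(-155\right) \left(-15\right) + \frac{-20 - 29}{74 + 69} = 2325 - \frac{49}{143} = \frac{332426}{143}$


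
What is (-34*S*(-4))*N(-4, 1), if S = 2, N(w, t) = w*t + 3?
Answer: -272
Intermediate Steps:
N(w, t) = 3 + t*w (N(w, t) = t*w + 3 = 3 + t*w)
(-34*S*(-4))*N(-4, 1) = (-68*(-4))*(3 + 1*(-4)) = (-34*(-8))*(3 - 4) = 272*(-1) = -272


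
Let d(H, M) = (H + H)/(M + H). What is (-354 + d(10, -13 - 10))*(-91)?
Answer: 32354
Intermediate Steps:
d(H, M) = 2*H/(H + M) (d(H, M) = (2*H)/(H + M) = 2*H/(H + M))
(-354 + d(10, -13 - 10))*(-91) = (-354 + 2*10/(10 + (-13 - 10)))*(-91) = (-354 + 2*10/(10 - 23))*(-91) = (-354 + 2*10/(-13))*(-91) = (-354 + 2*10*(-1/13))*(-91) = (-354 - 20/13)*(-91) = -4622/13*(-91) = 32354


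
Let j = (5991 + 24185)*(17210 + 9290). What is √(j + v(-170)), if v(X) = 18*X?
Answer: 2*√199915235 ≈ 28278.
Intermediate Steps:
j = 799664000 (j = 30176*26500 = 799664000)
√(j + v(-170)) = √(799664000 + 18*(-170)) = √(799664000 - 3060) = √799660940 = 2*√199915235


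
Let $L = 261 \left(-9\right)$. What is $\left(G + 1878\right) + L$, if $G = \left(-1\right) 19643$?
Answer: $-20114$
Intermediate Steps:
$L = -2349$
$G = -19643$
$\left(G + 1878\right) + L = \left(-19643 + 1878\right) - 2349 = -17765 - 2349 = -20114$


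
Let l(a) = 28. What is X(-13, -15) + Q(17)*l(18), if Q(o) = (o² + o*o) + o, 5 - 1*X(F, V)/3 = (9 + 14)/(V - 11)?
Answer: 433619/26 ≈ 16678.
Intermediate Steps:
X(F, V) = 15 - 69/(-11 + V) (X(F, V) = 15 - 3*(9 + 14)/(V - 11) = 15 - 69/(-11 + V))
Q(o) = o + 2*o² (Q(o) = (o² + o²) + o = 2*o² + o = o + 2*o²)
X(-13, -15) + Q(17)*l(18) = 3*(-78 + 5*(-15))/(-11 - 15) + (17*(1 + 2*17))*28 = 3*(-78 - 75)/(-26) + (17*(1 + 34))*28 = 3*(-1/26)*(-153) + (17*35)*28 = 459/26 + 595*28 = 459/26 + 16660 = 433619/26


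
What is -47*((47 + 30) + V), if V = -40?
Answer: -1739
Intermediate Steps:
-47*((47 + 30) + V) = -47*((47 + 30) - 40) = -47*(77 - 40) = -47*37 = -1739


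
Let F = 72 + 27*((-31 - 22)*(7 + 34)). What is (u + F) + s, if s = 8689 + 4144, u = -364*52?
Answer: -64694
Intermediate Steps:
u = -18928
s = 12833
F = -58599 (F = 72 + 27*(-53*41) = 72 + 27*(-2173) = 72 - 58671 = -58599)
(u + F) + s = (-18928 - 58599) + 12833 = -77527 + 12833 = -64694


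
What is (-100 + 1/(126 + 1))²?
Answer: 161264601/16129 ≈ 9998.4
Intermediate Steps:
(-100 + 1/(126 + 1))² = (-100 + 1/127)² = (-12699/127)² = 161264601/16129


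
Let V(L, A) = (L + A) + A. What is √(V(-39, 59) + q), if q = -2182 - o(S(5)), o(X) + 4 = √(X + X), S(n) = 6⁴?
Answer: √(-2099 - 36*√2) ≈ 46.367*I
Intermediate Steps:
S(n) = 1296
o(X) = -4 + √2*√X (o(X) = -4 + √(X + X) = -4 + √(2*X) = -4 + √2*√X)
V(L, A) = L + 2*A (V(L, A) = (A + L) + A = L + 2*A)
q = -2178 - 36*√2 (q = -2182 - (-4 + √2*√1296) = -2182 - (-4 + √2*36) = -2182 - (-4 + 36*√2) = -2182 + (4 - 36*√2) = -2178 - 36*√2 ≈ -2228.9)
√(V(-39, 59) + q) = √((-39 + 2*59) + (-2178 - 36*√2)) = √((-39 + 118) + (-2178 - 36*√2)) = √(79 + (-2178 - 36*√2)) = √(-2099 - 36*√2)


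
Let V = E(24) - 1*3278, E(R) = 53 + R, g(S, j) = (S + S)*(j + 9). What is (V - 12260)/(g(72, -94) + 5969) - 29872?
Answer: -187311851/6271 ≈ -29870.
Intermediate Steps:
g(S, j) = 2*S*(9 + j) (g(S, j) = (2*S)*(9 + j) = 2*S*(9 + j))
V = -3201 (V = (53 + 24) - 1*3278 = 77 - 3278 = -3201)
(V - 12260)/(g(72, -94) + 5969) - 29872 = (-3201 - 12260)/(2*72*(9 - 94) + 5969) - 29872 = -15461/(2*72*(-85) + 5969) - 29872 = -15461/(-12240 + 5969) - 29872 = -15461/(-6271) - 29872 = -15461*(-1/6271) - 29872 = 15461/6271 - 29872 = -187311851/6271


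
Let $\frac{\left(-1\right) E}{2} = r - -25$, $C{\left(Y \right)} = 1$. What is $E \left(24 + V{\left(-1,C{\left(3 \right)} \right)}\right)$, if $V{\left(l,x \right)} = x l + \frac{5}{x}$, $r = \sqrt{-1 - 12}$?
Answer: $-1400 - 56 i \sqrt{13} \approx -1400.0 - 201.91 i$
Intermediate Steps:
$r = i \sqrt{13}$ ($r = \sqrt{-13} = i \sqrt{13} \approx 3.6056 i$)
$V{\left(l,x \right)} = \frac{5}{x} + l x$ ($V{\left(l,x \right)} = l x + \frac{5}{x} = \frac{5}{x} + l x$)
$E = -50 - 2 i \sqrt{13}$ ($E = - 2 \left(i \sqrt{13} - -25\right) = - 2 \left(i \sqrt{13} + 25\right) = - 2 \left(25 + i \sqrt{13}\right) = -50 - 2 i \sqrt{13} \approx -50.0 - 7.2111 i$)
$E \left(24 + V{\left(-1,C{\left(3 \right)} \right)}\right) = \left(-50 - 2 i \sqrt{13}\right) \left(24 + \left(\frac{5}{1} - 1\right)\right) = \left(-50 - 2 i \sqrt{13}\right) \left(24 + \left(5 \cdot 1 - 1\right)\right) = \left(-50 - 2 i \sqrt{13}\right) \left(24 + \left(5 - 1\right)\right) = \left(-50 - 2 i \sqrt{13}\right) \left(24 + 4\right) = \left(-50 - 2 i \sqrt{13}\right) 28 = -1400 - 56 i \sqrt{13}$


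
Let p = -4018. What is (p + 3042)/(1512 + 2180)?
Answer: -244/923 ≈ -0.26436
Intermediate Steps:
(p + 3042)/(1512 + 2180) = (-4018 + 3042)/(1512 + 2180) = -976/3692 = -976*1/3692 = -244/923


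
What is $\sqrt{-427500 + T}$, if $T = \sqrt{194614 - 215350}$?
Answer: $6 \sqrt{-11875 + 4 i} \approx 0.11012 + 653.83 i$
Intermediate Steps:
$T = 144 i$ ($T = \sqrt{-20736} = 144 i \approx 144.0 i$)
$\sqrt{-427500 + T} = \sqrt{-427500 + 144 i}$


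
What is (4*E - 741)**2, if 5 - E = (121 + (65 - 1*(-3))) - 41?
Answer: 1723969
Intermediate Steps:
E = -143 (E = 5 - ((121 + (65 - 1*(-3))) - 41) = 5 - ((121 + (65 + 3)) - 41) = 5 - ((121 + 68) - 41) = 5 - (189 - 41) = 5 - 1*148 = 5 - 148 = -143)
(4*E - 741)**2 = (4*(-143) - 741)**2 = (-572 - 741)**2 = (-1313)**2 = 1723969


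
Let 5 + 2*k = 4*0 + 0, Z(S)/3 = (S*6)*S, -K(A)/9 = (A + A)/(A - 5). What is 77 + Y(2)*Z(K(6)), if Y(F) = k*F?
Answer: -1049683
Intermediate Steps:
K(A) = -18*A/(-5 + A) (K(A) = -9*(A + A)/(A - 5) = -9*2*A/(-5 + A) = -18*A/(-5 + A))
Z(S) = 18*S² (Z(S) = 3*((S*6)*S) = 3*((6*S)*S) = 3*(6*S²) = 18*S²)
k = -5/2 (k = -5/2 + (4*0 + 0)/2 = -5/2 + (0 + 0)/2 = -5/2 + (½)*0 = -5/2 + 0 = -5/2 ≈ -2.5000)
Y(F) = -5*F/2
77 + Y(2)*Z(K(6)) = 77 + (-5/2*2)*(18*(-18*6/(-5 + 6))²) = 77 - 90*(-18*6/1)² = 77 - 90*(-18*6*1)² = 77 - 90*(-108)² = 77 - 90*11664 = 77 - 5*209952 = 77 - 1049760 = -1049683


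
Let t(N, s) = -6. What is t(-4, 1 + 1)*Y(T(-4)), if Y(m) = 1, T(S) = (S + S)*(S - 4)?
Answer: -6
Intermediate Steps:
T(S) = 2*S*(-4 + S) (T(S) = (2*S)*(-4 + S) = 2*S*(-4 + S))
t(-4, 1 + 1)*Y(T(-4)) = -6*1 = -6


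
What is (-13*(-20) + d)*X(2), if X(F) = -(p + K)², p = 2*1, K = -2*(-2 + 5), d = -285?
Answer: 400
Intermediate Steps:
K = -6 (K = -2*3 = -6)
p = 2
X(F) = -16 (X(F) = -(2 - 6)² = -1*(-4)² = -1*16 = -16)
(-13*(-20) + d)*X(2) = (-13*(-20) - 285)*(-16) = (260 - 285)*(-16) = -25*(-16) = 400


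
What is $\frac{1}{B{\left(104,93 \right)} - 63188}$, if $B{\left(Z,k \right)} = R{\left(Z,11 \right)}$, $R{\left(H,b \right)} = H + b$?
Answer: $- \frac{1}{63073} \approx -1.5855 \cdot 10^{-5}$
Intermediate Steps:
$B{\left(Z,k \right)} = 11 + Z$ ($B{\left(Z,k \right)} = Z + 11 = 11 + Z$)
$\frac{1}{B{\left(104,93 \right)} - 63188} = \frac{1}{\left(11 + 104\right) - 63188} = \frac{1}{115 - 63188} = \frac{1}{-63073} = - \frac{1}{63073}$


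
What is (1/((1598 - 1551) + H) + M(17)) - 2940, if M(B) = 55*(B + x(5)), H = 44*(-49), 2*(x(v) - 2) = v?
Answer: -7413137/4218 ≈ -1757.5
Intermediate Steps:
x(v) = 2 + v/2
H = -2156
M(B) = 495/2 + 55*B (M(B) = 55*(B + (2 + (½)*5)) = 55*(B + (2 + 5/2)) = 55*(B + 9/2) = 55*(9/2 + B) = 495/2 + 55*B)
(1/((1598 - 1551) + H) + M(17)) - 2940 = (1/((1598 - 1551) - 2156) + (495/2 + 55*17)) - 2940 = (1/(47 - 2156) + (495/2 + 935)) - 2940 = (1/(-2109) + 2365/2) - 2940 = (-1/2109 + 2365/2) - 2940 = 4987783/4218 - 2940 = -7413137/4218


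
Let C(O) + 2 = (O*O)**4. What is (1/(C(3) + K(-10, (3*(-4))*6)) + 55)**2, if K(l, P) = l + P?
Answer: 126904087696/41951529 ≈ 3025.0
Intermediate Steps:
C(O) = -2 + O**8 (C(O) = -2 + (O*O)**4 = -2 + (O**2)**4 = -2 + O**8)
K(l, P) = P + l
(1/(C(3) + K(-10, (3*(-4))*6)) + 55)**2 = (1/((-2 + 3**8) + ((3*(-4))*6 - 10)) + 55)**2 = (1/((-2 + 6561) + (-12*6 - 10)) + 55)**2 = (1/(6559 + (-72 - 10)) + 55)**2 = (1/(6559 - 82) + 55)**2 = (1/6477 + 55)**2 = (356236/6477)**2 = 126904087696/41951529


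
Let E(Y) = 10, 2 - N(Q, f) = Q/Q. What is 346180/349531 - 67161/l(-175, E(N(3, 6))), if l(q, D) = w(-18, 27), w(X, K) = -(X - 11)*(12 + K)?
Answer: -591880049/10136399 ≈ -58.392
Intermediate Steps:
N(Q, f) = 1 (N(Q, f) = 2 - Q/Q = 2 - 1*1 = 2 - 1 = 1)
w(X, K) = -(-11 + X)*(12 + K)
l(q, D) = 1131 (l(q, D) = 132 - 12*(-18) + 11*27 - 1*27*(-18) = 132 + 216 + 297 + 486 = 1131)
346180/349531 - 67161/l(-175, E(N(3, 6))) = 346180/349531 - 67161/1131 = 346180*(1/349531) - 67161*1/1131 = 346180/349531 - 22387/377 = -591880049/10136399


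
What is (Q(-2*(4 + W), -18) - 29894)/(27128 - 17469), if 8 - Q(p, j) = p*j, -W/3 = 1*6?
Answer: -29382/9659 ≈ -3.0419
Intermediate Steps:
W = -18 (W = -3*6 = -18)
Q(p, j) = 8 - j*p (Q(p, j) = 8 - p*j = 8 - j*p)
(Q(-2*(4 + W), -18) - 29894)/(27128 - 17469) = ((8 - 1*(-18)*(-2*(4 - 18))) - 29894)/(27128 - 17469) = ((8 - 1*(-18)*(-2*(-14))) - 29894)/9659 = ((8 - 1*(-18)*28) - 29894)*(1/9659) = ((8 + 504) - 29894)*(1/9659) = (512 - 29894)*(1/9659) = -29382*1/9659 = -29382/9659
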